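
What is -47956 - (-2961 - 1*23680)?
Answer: -21315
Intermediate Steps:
-47956 - (-2961 - 1*23680) = -47956 - (-2961 - 23680) = -47956 - 1*(-26641) = -47956 + 26641 = -21315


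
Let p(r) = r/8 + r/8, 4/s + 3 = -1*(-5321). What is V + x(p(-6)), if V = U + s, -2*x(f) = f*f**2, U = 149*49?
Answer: 310685569/42544 ≈ 7302.7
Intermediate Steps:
U = 7301
s = 2/2659 (s = 4/(-3 - 1*(-5321)) = 4/(-3 + 5321) = 4/5318 = 4*(1/5318) = 2/2659 ≈ 0.00075216)
p(r) = r/4 (p(r) = r*(1/8) + r*(1/8) = r/8 + r/8 = r/4)
x(f) = -f**3/2 (x(f) = -f*f**2/2 = -f**3/2)
V = 19413361/2659 (V = 7301 + 2/2659 = 19413361/2659 ≈ 7301.0)
V + x(p(-6)) = 19413361/2659 - ((1/4)*(-6))**3/2 = 19413361/2659 - (-3/2)**3/2 = 19413361/2659 - 1/2*(-27/8) = 19413361/2659 + 27/16 = 310685569/42544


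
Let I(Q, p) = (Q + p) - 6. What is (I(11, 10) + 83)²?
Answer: 9604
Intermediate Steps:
I(Q, p) = -6 + Q + p
(I(11, 10) + 83)² = ((-6 + 11 + 10) + 83)² = (15 + 83)² = 98² = 9604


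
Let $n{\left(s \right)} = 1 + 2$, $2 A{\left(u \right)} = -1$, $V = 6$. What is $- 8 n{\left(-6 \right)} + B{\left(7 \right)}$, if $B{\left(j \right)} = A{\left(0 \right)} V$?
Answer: $-27$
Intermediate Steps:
$A{\left(u \right)} = - \frac{1}{2}$ ($A{\left(u \right)} = \frac{1}{2} \left(-1\right) = - \frac{1}{2}$)
$B{\left(j \right)} = -3$ ($B{\left(j \right)} = \left(- \frac{1}{2}\right) 6 = -3$)
$n{\left(s \right)} = 3$
$- 8 n{\left(-6 \right)} + B{\left(7 \right)} = \left(-8\right) 3 - 3 = -24 - 3 = -27$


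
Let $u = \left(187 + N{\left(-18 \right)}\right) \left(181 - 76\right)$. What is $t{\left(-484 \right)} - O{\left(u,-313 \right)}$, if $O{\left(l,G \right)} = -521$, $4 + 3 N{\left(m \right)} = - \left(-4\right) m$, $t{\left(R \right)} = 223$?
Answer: $744$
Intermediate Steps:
$N{\left(m \right)} = - \frac{4}{3} + \frac{4 m}{3}$ ($N{\left(m \right)} = - \frac{4}{3} + \frac{\left(-1\right) \left(- 4 m\right)}{3} = - \frac{4}{3} + \frac{4 m}{3}$)
$u = 16975$ ($u = \left(187 + \left(- \frac{4}{3} + \frac{4}{3} \left(-18\right)\right)\right) \left(181 - 76\right) = \left(187 - \frac{76}{3}\right) 105 = \frac{485}{3} \cdot 105 = 16975$)
$t{\left(-484 \right)} - O{\left(u,-313 \right)} = 223 - -521 = 223 + 521 = 744$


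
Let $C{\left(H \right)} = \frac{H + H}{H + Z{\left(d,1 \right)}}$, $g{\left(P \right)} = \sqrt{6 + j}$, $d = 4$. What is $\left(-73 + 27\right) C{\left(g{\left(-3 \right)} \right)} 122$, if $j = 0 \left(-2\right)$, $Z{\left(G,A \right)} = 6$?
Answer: $\frac{11224}{5} - \frac{11224 \sqrt{6}}{5} \approx -3253.8$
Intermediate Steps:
$j = 0$
$g{\left(P \right)} = \sqrt{6}$ ($g{\left(P \right)} = \sqrt{6 + 0} = \sqrt{6}$)
$C{\left(H \right)} = \frac{2 H}{6 + H}$ ($C{\left(H \right)} = \frac{H + H}{H + 6} = \frac{2 H}{6 + H}$)
$\left(-73 + 27\right) C{\left(g{\left(-3 \right)} \right)} 122 = \left(-73 + 27\right) \frac{2 \sqrt{6}}{6 + \sqrt{6}} \cdot 122 = - 46 \frac{2 \sqrt{6}}{6 + \sqrt{6}} \cdot 122 = - \frac{92 \sqrt{6}}{6 + \sqrt{6}} \cdot 122 = - \frac{11224 \sqrt{6}}{6 + \sqrt{6}}$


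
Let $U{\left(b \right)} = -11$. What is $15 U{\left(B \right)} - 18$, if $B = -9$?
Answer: $-183$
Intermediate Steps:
$15 U{\left(B \right)} - 18 = 15 \left(-11\right) - 18 = -165 - 18 = -183$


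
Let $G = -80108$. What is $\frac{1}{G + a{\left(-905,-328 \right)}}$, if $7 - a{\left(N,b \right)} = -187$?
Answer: $- \frac{1}{79914} \approx -1.2513 \cdot 10^{-5}$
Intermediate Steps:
$a{\left(N,b \right)} = 194$ ($a{\left(N,b \right)} = 7 - -187 = 7 + 187 = 194$)
$\frac{1}{G + a{\left(-905,-328 \right)}} = \frac{1}{-80108 + 194} = \frac{1}{-79914} = - \frac{1}{79914}$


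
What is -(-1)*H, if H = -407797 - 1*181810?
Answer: -589607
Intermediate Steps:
H = -589607 (H = -407797 - 181810 = -589607)
-(-1)*H = -(-1)*(-589607) = -1*589607 = -589607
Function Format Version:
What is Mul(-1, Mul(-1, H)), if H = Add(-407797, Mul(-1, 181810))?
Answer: -589607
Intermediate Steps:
H = -589607 (H = Add(-407797, -181810) = -589607)
Mul(-1, Mul(-1, H)) = Mul(-1, Mul(-1, -589607)) = Mul(-1, 589607) = -589607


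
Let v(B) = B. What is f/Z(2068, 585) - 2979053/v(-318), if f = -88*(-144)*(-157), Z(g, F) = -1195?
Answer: 4192630607/380010 ≈ 11033.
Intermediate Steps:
f = -1989504 (f = 12672*(-157) = -1989504)
f/Z(2068, 585) - 2979053/v(-318) = -1989504/(-1195) - 2979053/(-318) = -1989504*(-1/1195) - 2979053*(-1/318) = 1989504/1195 + 2979053/318 = 4192630607/380010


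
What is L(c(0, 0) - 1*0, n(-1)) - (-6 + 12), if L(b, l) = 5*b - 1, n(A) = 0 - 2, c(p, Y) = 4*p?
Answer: -7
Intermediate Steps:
n(A) = -2
L(b, l) = -1 + 5*b
L(c(0, 0) - 1*0, n(-1)) - (-6 + 12) = (-1 + 5*(4*0 - 1*0)) - (-6 + 12) = (-1 + 5*(0 + 0)) - 6 = (-1 + 5*0) - 1*6 = (-1 + 0) - 6 = -1 - 6 = -7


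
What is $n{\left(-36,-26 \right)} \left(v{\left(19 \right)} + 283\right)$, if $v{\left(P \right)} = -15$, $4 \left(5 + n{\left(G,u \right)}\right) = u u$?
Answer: $43952$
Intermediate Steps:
$n{\left(G,u \right)} = -5 + \frac{u^{2}}{4}$ ($n{\left(G,u \right)} = -5 + \frac{u u}{4} = -5 + \frac{u^{2}}{4}$)
$n{\left(-36,-26 \right)} \left(v{\left(19 \right)} + 283\right) = \left(-5 + \frac{\left(-26\right)^{2}}{4}\right) \left(-15 + 283\right) = \left(-5 + \frac{1}{4} \cdot 676\right) 268 = \left(-5 + 169\right) 268 = 164 \cdot 268 = 43952$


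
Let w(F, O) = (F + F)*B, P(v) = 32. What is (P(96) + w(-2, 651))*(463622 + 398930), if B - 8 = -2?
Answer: 6900416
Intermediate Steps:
B = 6 (B = 8 - 2 = 6)
w(F, O) = 12*F (w(F, O) = (F + F)*6 = (2*F)*6 = 12*F)
(P(96) + w(-2, 651))*(463622 + 398930) = (32 + 12*(-2))*(463622 + 398930) = (32 - 24)*862552 = 8*862552 = 6900416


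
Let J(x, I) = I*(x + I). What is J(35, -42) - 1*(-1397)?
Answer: 1691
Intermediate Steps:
J(x, I) = I*(I + x)
J(35, -42) - 1*(-1397) = -42*(-42 + 35) - 1*(-1397) = -42*(-7) + 1397 = 294 + 1397 = 1691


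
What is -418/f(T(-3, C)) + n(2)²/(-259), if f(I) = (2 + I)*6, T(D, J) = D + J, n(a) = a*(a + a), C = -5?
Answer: 52979/4662 ≈ 11.364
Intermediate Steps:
n(a) = 2*a² (n(a) = a*(2*a) = 2*a²)
f(I) = 12 + 6*I
-418/f(T(-3, C)) + n(2)²/(-259) = -418/(12 + 6*(-3 - 5)) + (2*2²)²/(-259) = -418/(12 + 6*(-8)) + (2*4)²*(-1/259) = -418/(12 - 48) + 8²*(-1/259) = -418/(-36) + 64*(-1/259) = -418*(-1/36) - 64/259 = 209/18 - 64/259 = 52979/4662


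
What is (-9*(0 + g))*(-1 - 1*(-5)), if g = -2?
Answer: 72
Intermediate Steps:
(-9*(0 + g))*(-1 - 1*(-5)) = (-9*(0 - 2))*(-1 - 1*(-5)) = (-9*(-2))*(-1 + 5) = 18*4 = 72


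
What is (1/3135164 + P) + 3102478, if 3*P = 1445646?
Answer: 11237556435041/3135164 ≈ 3.5844e+6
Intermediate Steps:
P = 481882 (P = (⅓)*1445646 = 481882)
(1/3135164 + P) + 3102478 = (1/3135164 + 481882) + 3102478 = 1510779098649/3135164 + 3102478 = 11237556435041/3135164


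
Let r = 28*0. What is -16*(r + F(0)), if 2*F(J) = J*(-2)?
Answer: 0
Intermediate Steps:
F(J) = -J (F(J) = (J*(-2))/2 = (-2*J)/2 = -J)
r = 0
-16*(r + F(0)) = -16*(0 - 1*0) = -16*(0 + 0) = -16*0 = 0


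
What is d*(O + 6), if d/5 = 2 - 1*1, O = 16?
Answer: 110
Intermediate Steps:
d = 5 (d = 5*(2 - 1*1) = 5*(2 - 1) = 5*1 = 5)
d*(O + 6) = 5*(16 + 6) = 5*22 = 110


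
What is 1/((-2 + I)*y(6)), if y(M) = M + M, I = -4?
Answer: -1/72 ≈ -0.013889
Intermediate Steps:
y(M) = 2*M
1/((-2 + I)*y(6)) = 1/((-2 - 4)*(2*6)) = 1/(-6*12) = 1/(-72) = -1/72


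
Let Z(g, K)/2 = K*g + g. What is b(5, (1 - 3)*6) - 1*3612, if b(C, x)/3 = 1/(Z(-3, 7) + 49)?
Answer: -3609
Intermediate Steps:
Z(g, K) = 2*g + 2*K*g (Z(g, K) = 2*(K*g + g) = 2*(g + K*g) = 2*g + 2*K*g)
b(C, x) = 3 (b(C, x) = 3/(2*(-3)*(1 + 7) + 49) = 3/(2*(-3)*8 + 49) = 3/(-48 + 49) = 3/1 = 3*1 = 3)
b(5, (1 - 3)*6) - 1*3612 = 3 - 1*3612 = 3 - 3612 = -3609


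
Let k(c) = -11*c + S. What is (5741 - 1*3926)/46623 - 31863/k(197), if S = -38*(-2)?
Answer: 165482646/10832077 ≈ 15.277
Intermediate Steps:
S = 76
k(c) = 76 - 11*c (k(c) = -11*c + 76 = 76 - 11*c)
(5741 - 1*3926)/46623 - 31863/k(197) = (5741 - 1*3926)/46623 - 31863/(76 - 11*197) = (5741 - 3926)*(1/46623) - 31863/(76 - 2167) = 1815*(1/46623) - 31863/(-2091) = 605/15541 - 31863*(-1/2091) = 605/15541 + 10621/697 = 165482646/10832077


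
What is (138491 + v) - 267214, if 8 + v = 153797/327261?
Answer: -42128481994/327261 ≈ -1.2873e+5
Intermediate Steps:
v = -2464291/327261 (v = -8 + 153797/327261 = -2464291/327261 ≈ -7.5300)
(138491 + v) - 267214 = (138491 - 2464291/327261) - 267214 = 45320238860/327261 - 267214 = -42128481994/327261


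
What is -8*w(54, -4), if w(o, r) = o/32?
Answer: -27/2 ≈ -13.500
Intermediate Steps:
w(o, r) = o/32 (w(o, r) = o*(1/32) = o/32)
-8*w(54, -4) = -54/4 = -8*27/16 = -27/2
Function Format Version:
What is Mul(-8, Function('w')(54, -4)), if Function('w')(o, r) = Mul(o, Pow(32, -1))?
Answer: Rational(-27, 2) ≈ -13.500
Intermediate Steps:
Function('w')(o, r) = Mul(Rational(1, 32), o) (Function('w')(o, r) = Mul(o, Rational(1, 32)) = Mul(Rational(1, 32), o))
Mul(-8, Function('w')(54, -4)) = Mul(-8, Mul(Rational(1, 32), 54)) = Mul(-8, Rational(27, 16)) = Rational(-27, 2)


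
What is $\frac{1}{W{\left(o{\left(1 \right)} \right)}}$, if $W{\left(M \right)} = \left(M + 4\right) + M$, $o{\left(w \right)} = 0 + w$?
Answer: $\frac{1}{6} \approx 0.16667$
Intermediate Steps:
$o{\left(w \right)} = w$
$W{\left(M \right)} = 4 + 2 M$ ($W{\left(M \right)} = \left(4 + M\right) + M = 4 + 2 M$)
$\frac{1}{W{\left(o{\left(1 \right)} \right)}} = \frac{1}{4 + 2 \cdot 1} = \frac{1}{4 + 2} = \frac{1}{6}$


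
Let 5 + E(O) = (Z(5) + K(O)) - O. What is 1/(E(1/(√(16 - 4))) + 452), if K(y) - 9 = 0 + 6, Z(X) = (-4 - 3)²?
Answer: 6132/3133451 + 2*√3/3133451 ≈ 0.0019581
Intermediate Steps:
Z(X) = 49 (Z(X) = (-7)² = 49)
K(y) = 15 (K(y) = 9 + (0 + 6) = 9 + 6 = 15)
E(O) = 59 - O (E(O) = -5 + ((49 + 15) - O) = -5 + (64 - O) = 59 - O)
1/(E(1/(√(16 - 4))) + 452) = 1/((59 - 1/(√(16 - 4))) + 452) = 1/((59 - 1/(√12)) + 452) = 1/((59 - 1/(2*√3)) + 452) = 1/((59 - √3/6) + 452) = 1/(511 - √3/6)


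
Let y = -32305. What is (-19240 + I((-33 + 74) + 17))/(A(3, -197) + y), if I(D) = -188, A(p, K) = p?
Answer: 9714/16151 ≈ 0.60145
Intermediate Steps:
(-19240 + I((-33 + 74) + 17))/(A(3, -197) + y) = (-19240 - 188)/(3 - 32305) = -19428/(-32302) = -19428*(-1/32302) = 9714/16151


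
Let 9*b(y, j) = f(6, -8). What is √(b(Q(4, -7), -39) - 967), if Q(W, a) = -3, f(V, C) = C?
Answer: I*√8711/3 ≈ 31.111*I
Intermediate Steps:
b(y, j) = -8/9 (b(y, j) = (⅑)*(-8) = -8/9)
√(b(Q(4, -7), -39) - 967) = √(-8/9 - 967) = √(-8711/9) = I*√8711/3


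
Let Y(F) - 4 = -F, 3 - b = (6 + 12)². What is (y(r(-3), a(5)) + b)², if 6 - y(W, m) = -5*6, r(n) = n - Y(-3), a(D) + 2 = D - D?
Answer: 81225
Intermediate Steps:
a(D) = -2 (a(D) = -2 + (D - D) = -2 + 0 = -2)
b = -321 (b = 3 - (6 + 12)² = 3 - 1*18² = 3 - 1*324 = 3 - 324 = -321)
Y(F) = 4 - F
r(n) = -7 + n (r(n) = n - (4 - 1*(-3)) = n - (4 + 3) = n - 1*7 = n - 7 = -7 + n)
y(W, m) = 36 (y(W, m) = 6 - (-5)*6 = 6 - 1*(-30) = 6 + 30 = 36)
(y(r(-3), a(5)) + b)² = (36 - 321)² = (-285)² = 81225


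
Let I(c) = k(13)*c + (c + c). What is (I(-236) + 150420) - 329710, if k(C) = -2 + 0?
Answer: -179290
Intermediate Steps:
k(C) = -2
I(c) = 0 (I(c) = -2*c + (c + c) = -2*c + 2*c = 0)
(I(-236) + 150420) - 329710 = (0 + 150420) - 329710 = 150420 - 329710 = -179290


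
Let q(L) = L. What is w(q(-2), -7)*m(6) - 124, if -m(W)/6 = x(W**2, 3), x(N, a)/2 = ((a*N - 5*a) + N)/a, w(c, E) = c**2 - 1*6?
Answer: 908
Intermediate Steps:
w(c, E) = -6 + c**2 (w(c, E) = c**2 - 6 = -6 + c**2)
x(N, a) = 2*(N - 5*a + N*a)/a (x(N, a) = 2*(((a*N - 5*a) + N)/a) = 2*(((N*a - 5*a) + N)/a) = 2*(((-5*a + N*a) + N)/a) = 2*((N - 5*a + N*a)/a) = 2*(N - 5*a + N*a)/a)
m(W) = 60 - 16*W**2 (m(W) = -6*(-10 + 2*W**2 + 2*W**2/3) = -6*(-10 + 8*W**2/3) = 60 - 16*W**2)
w(q(-2), -7)*m(6) - 124 = (-6 + (-2)**2)*(60 - 16*6**2) - 124 = (-6 + 4)*(60 - 16*36) - 124 = -2*(60 - 576) - 124 = -2*(-516) - 124 = 1032 - 124 = 908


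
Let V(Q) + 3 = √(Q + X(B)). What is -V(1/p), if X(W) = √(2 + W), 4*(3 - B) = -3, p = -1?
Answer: 3 - √(-4 + 2*√23)/2 ≈ 1.8177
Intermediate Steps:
B = 15/4 (B = 3 - ¼*(-3) = 3 + ¾ = 15/4 ≈ 3.7500)
V(Q) = -3 + √(Q + √23/2) (V(Q) = -3 + √(Q + √(2 + 15/4)) = -3 + √(Q + √(23/4)) = -3 + √(Q + √23/2))
-V(1/p) = -(-3 + √(2*√23 + 4/(-1))/2) = -(-3 + √(2*√23 + 4*(-1))/2) = -(-3 + √(2*√23 - 4)/2) = -(-3 + √(-4 + 2*√23)/2) = 3 - √(-4 + 2*√23)/2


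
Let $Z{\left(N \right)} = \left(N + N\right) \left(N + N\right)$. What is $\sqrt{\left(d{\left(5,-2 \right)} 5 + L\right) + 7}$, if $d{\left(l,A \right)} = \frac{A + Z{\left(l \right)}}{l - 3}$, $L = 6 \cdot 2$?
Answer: $2 \sqrt{66} \approx 16.248$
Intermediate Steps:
$Z{\left(N \right)} = 4 N^{2}$ ($Z{\left(N \right)} = 2 N 2 N = 4 N^{2}$)
$L = 12$
$d{\left(l,A \right)} = \frac{A + 4 l^{2}}{-3 + l}$ ($d{\left(l,A \right)} = \frac{A + 4 l^{2}}{l - 3} = \frac{A + 4 l^{2}}{-3 + l}$)
$\sqrt{\left(d{\left(5,-2 \right)} 5 + L\right) + 7} = \sqrt{\left(\frac{-2 + 4 \cdot 5^{2}}{-3 + 5} \cdot 5 + 12\right) + 7} = \sqrt{\left(\frac{-2 + 4 \cdot 25}{2} \cdot 5 + 12\right) + 7} = \sqrt{\left(\frac{-2 + 100}{2} \cdot 5 + 12\right) + 7} = \sqrt{\left(\frac{1}{2} \cdot 98 \cdot 5 + 12\right) + 7} = \sqrt{\left(49 \cdot 5 + 12\right) + 7} = \sqrt{\left(245 + 12\right) + 7} = \sqrt{257 + 7} = \sqrt{264} = 2 \sqrt{66}$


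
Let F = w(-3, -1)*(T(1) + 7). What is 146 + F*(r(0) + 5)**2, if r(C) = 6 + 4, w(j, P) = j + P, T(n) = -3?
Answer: -3454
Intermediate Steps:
w(j, P) = P + j
r(C) = 10
F = -16 (F = (-1 - 3)*(-3 + 7) = -4*4 = -16)
146 + F*(r(0) + 5)**2 = 146 - 16*(10 + 5)**2 = 146 - 16*15**2 = 146 - 16*225 = 146 - 3600 = -3454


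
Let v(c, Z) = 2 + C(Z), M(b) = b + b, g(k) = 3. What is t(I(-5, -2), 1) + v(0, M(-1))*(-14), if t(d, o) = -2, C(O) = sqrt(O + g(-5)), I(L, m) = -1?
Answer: -44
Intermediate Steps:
M(b) = 2*b
C(O) = sqrt(3 + O) (C(O) = sqrt(O + 3) = sqrt(3 + O))
v(c, Z) = 2 + sqrt(3 + Z)
t(I(-5, -2), 1) + v(0, M(-1))*(-14) = -2 + (2 + sqrt(3 + 2*(-1)))*(-14) = -2 + (2 + sqrt(3 - 2))*(-14) = -2 + (2 + sqrt(1))*(-14) = -2 + (2 + 1)*(-14) = -2 + 3*(-14) = -2 - 42 = -44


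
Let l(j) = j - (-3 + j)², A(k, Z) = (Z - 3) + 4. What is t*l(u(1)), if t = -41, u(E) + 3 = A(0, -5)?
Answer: 4387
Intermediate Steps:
A(k, Z) = 1 + Z (A(k, Z) = (-3 + Z) + 4 = 1 + Z)
u(E) = -7 (u(E) = -3 + (1 - 5) = -3 - 4 = -7)
t*l(u(1)) = -41*(-7 - (-3 - 7)²) = -41*(-7 - 1*(-10)²) = -41*(-7 - 1*100) = -41*(-7 - 100) = -41*(-107) = 4387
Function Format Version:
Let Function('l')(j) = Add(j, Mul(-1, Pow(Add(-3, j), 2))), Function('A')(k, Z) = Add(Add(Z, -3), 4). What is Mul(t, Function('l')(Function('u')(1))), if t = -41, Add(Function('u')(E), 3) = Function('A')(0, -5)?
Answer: 4387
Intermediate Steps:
Function('A')(k, Z) = Add(1, Z) (Function('A')(k, Z) = Add(Add(-3, Z), 4) = Add(1, Z))
Function('u')(E) = -7 (Function('u')(E) = Add(-3, Add(1, -5)) = Add(-3, -4) = -7)
Mul(t, Function('l')(Function('u')(1))) = Mul(-41, Add(-7, Mul(-1, Pow(Add(-3, -7), 2)))) = Mul(-41, Add(-7, Mul(-1, Pow(-10, 2)))) = Mul(-41, Add(-7, Mul(-1, 100))) = Mul(-41, Add(-7, -100)) = Mul(-41, -107) = 4387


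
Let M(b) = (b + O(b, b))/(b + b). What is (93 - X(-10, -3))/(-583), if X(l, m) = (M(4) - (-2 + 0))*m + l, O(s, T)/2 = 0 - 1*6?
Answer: -2/11 ≈ -0.18182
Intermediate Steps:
O(s, T) = -12 (O(s, T) = 2*(0 - 1*6) = 2*(0 - 6) = 2*(-6) = -12)
M(b) = (-12 + b)/(2*b) (M(b) = (b - 12)/(b + b) = (-12 + b)/((2*b)) = (-12 + b)*(1/(2*b)) = (-12 + b)/(2*b))
X(l, m) = l + m (X(l, m) = ((½)*(-12 + 4)/4 - (-2 + 0))*m + l = ((½)*(¼)*(-8) - 1*(-2))*m + l = (-1 + 2)*m + l = 1*m + l = m + l = l + m)
(93 - X(-10, -3))/(-583) = (93 - (-10 - 3))/(-583) = (93 - 1*(-13))*(-1/583) = (93 + 13)*(-1/583) = 106*(-1/583) = -2/11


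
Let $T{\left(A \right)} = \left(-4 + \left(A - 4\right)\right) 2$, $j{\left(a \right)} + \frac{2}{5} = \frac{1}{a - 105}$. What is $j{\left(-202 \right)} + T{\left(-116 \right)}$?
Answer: $- \frac{381299}{1535} \approx -248.4$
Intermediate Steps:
$j{\left(a \right)} = - \frac{2}{5} + \frac{1}{-105 + a}$ ($j{\left(a \right)} = - \frac{2}{5} + \frac{1}{a - 105} = - \frac{2}{5} + \frac{1}{-105 + a}$)
$T{\left(A \right)} = -16 + 2 A$ ($T{\left(A \right)} = \left(-4 + \left(-4 + A\right)\right) 2 = \left(-8 + A\right) 2 = -16 + 2 A$)
$j{\left(-202 \right)} + T{\left(-116 \right)} = \frac{215 - -404}{5 \left(-105 - 202\right)} + \left(-16 + 2 \left(-116\right)\right) = \frac{215 + 404}{5 \left(-307\right)} - 248 = \frac{1}{5} \left(- \frac{1}{307}\right) 619 - 248 = - \frac{619}{1535} - 248 = - \frac{381299}{1535}$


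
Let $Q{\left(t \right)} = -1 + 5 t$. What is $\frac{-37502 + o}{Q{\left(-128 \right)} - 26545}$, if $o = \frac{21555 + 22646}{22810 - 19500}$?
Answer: $\frac{41362473}{29995220} \approx 1.379$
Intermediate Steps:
$o = \frac{44201}{3310} \approx 13.354$
$\frac{-37502 + o}{Q{\left(-128 \right)} - 26545} = \frac{-37502 + \frac{44201}{3310}}{\left(-1 + 5 \left(-128\right)\right) - 26545} = - \frac{124087419}{3310 \left(\left(-1 - 640\right) - 26545\right)} = - \frac{124087419}{3310 \left(-641 - 26545\right)} = - \frac{124087419}{3310 \left(-27186\right)} = \left(- \frac{124087419}{3310}\right) \left(- \frac{1}{27186}\right) = \frac{41362473}{29995220}$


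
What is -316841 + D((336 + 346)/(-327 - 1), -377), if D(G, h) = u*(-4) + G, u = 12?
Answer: -51970137/164 ≈ -3.1689e+5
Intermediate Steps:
D(G, h) = -48 + G (D(G, h) = 12*(-4) + G = -48 + G)
-316841 + D((336 + 346)/(-327 - 1), -377) = -316841 + (-48 + (336 + 346)/(-327 - 1)) = -316841 + (-48 + 682/(-328)) = -316841 + (-48 + 682*(-1/328)) = -316841 + (-48 - 341/164) = -316841 - 8213/164 = -51970137/164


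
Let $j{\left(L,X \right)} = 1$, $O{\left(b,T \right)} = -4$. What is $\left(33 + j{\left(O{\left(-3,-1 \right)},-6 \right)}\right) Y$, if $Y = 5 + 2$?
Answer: $238$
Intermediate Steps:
$Y = 7$
$\left(33 + j{\left(O{\left(-3,-1 \right)},-6 \right)}\right) Y = \left(33 + 1\right) 7 = 34 \cdot 7 = 238$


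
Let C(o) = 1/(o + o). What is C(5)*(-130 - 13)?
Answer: -143/10 ≈ -14.300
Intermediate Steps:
C(o) = 1/(2*o)
C(5)*(-130 - 13) = ((1/2)/5)*(-130 - 13) = ((1/2)*(1/5))*(-143) = (1/10)*(-143) = -143/10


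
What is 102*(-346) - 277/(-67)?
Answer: -2364287/67 ≈ -35288.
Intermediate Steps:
102*(-346) - 277/(-67) = -35292 - 277*(-1/67) = -35292 + 277/67 = -2364287/67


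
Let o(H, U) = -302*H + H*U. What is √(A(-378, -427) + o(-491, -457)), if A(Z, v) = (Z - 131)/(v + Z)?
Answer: √241499238470/805 ≈ 610.47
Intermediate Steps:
A(Z, v) = (-131 + Z)/(Z + v)
√(A(-378, -427) + o(-491, -457)) = √((-131 - 378)/(-378 - 427) - 491*(-302 - 457)) = √(-509/(-805) - 491*(-759)) = √(-1/805*(-509) + 372669) = √(509/805 + 372669) = √(299999054/805) = √241499238470/805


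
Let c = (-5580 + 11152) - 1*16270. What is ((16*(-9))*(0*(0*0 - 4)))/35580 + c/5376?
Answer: -1783/896 ≈ -1.9900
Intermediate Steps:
c = -10698 (c = 5572 - 16270 = -10698)
((16*(-9))*(0*(0*0 - 4)))/35580 + c/5376 = ((16*(-9))*(0*(0*0 - 4)))/35580 - 10698/5376 = -0*(0 - 4)*(1/35580) - 10698*1/5376 = -0*(-4)*(1/35580) - 1783/896 = -144*0*(1/35580) - 1783/896 = 0*(1/35580) - 1783/896 = 0 - 1783/896 = -1783/896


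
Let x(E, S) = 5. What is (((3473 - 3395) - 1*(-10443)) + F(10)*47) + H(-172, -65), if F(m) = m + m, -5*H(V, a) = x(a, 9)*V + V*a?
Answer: 9397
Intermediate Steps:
H(V, a) = -V - V*a/5 (H(V, a) = -(5*V + V*a)/5 = -V - V*a/5)
F(m) = 2*m
(((3473 - 3395) - 1*(-10443)) + F(10)*47) + H(-172, -65) = (((3473 - 3395) - 1*(-10443)) + (2*10)*47) - ⅕*(-172)*(5 - 65) = ((78 + 10443) + 20*47) - ⅕*(-172)*(-60) = (10521 + 940) - 2064 = 11461 - 2064 = 9397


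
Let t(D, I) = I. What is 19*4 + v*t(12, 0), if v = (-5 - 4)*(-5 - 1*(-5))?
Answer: 76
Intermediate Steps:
v = 0 (v = -9*(-5 + 5) = -9*0 = 0)
19*4 + v*t(12, 0) = 19*4 + 0*0 = 76 + 0 = 76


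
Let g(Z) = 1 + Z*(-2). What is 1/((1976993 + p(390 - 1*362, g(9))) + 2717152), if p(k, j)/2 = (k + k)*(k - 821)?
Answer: 1/4605329 ≈ 2.1714e-7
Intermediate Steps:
g(Z) = 1 - 2*Z
p(k, j) = 4*k*(-821 + k) (p(k, j) = 2*((k + k)*(k - 821)) = 2*((2*k)*(-821 + k)) = 2*(2*k*(-821 + k)) = 4*k*(-821 + k))
1/((1976993 + p(390 - 1*362, g(9))) + 2717152) = 1/((1976993 + 4*(390 - 1*362)*(-821 + (390 - 1*362))) + 2717152) = 1/((1976993 + 4*(390 - 362)*(-821 + (390 - 362))) + 2717152) = 1/((1976993 + 4*28*(-821 + 28)) + 2717152) = 1/((1976993 + 4*28*(-793)) + 2717152) = 1/((1976993 - 88816) + 2717152) = 1/(1888177 + 2717152) = 1/4605329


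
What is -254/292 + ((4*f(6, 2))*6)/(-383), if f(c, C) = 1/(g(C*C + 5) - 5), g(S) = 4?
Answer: -45137/55918 ≈ -0.80720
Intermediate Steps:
f(c, C) = -1 (f(c, C) = 1/(4 - 5) = 1/(-1) = -1)
-254/292 + ((4*f(6, 2))*6)/(-383) = -254/292 + ((4*(-1))*6)/(-383) = -254*1/292 - 4*6*(-1/383) = -127/146 - 24*(-1/383) = -127/146 + 24/383 = -45137/55918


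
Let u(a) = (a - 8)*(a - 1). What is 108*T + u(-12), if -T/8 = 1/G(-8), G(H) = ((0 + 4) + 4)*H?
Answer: 547/2 ≈ 273.50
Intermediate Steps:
u(a) = (-1 + a)*(-8 + a) (u(a) = (-8 + a)*(-1 + a) = (-1 + a)*(-8 + a))
G(H) = 8*H (G(H) = (4 + 4)*H = 8*H)
T = ⅛ (T = -8/(8*(-8)) = -8/(-64) = -8*(-1/64) = ⅛ ≈ 0.12500)
108*T + u(-12) = 108*(⅛) + (8 + (-12)² - 9*(-12)) = 27/2 + (8 + 144 + 108) = 27/2 + 260 = 547/2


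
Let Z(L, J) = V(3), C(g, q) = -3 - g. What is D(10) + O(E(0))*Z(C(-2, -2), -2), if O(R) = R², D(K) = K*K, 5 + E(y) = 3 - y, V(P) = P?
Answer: 112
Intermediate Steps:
Z(L, J) = 3
E(y) = -2 - y (E(y) = -5 + (3 - y) = -2 - y)
D(K) = K²
D(10) + O(E(0))*Z(C(-2, -2), -2) = 10² + (-2 - 1*0)²*3 = 100 + (-2 + 0)²*3 = 100 + (-2)²*3 = 100 + 4*3 = 100 + 12 = 112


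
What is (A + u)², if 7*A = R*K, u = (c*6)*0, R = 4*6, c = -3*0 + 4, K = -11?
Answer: 69696/49 ≈ 1422.4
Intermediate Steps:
c = 4 (c = 0 + 4 = 4)
R = 24
u = 0 (u = (4*6)*0 = 24*0 = 0)
A = -264/7 (A = (24*(-11))/7 = (⅐)*(-264) = -264/7 ≈ -37.714)
(A + u)² = (-264/7 + 0)² = (-264/7)² = 69696/49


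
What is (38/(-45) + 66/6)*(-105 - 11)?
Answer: -53012/45 ≈ -1178.0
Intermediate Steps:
(38/(-45) + 66/6)*(-105 - 11) = (38*(-1/45) + 66*(1/6))*(-116) = (-38/45 + 11)*(-116) = (457/45)*(-116) = -53012/45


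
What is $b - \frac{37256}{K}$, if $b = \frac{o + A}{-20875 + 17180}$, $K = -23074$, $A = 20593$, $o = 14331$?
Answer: $- \frac{334087728}{42629215} \approx -7.8371$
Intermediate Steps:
$b = - \frac{34924}{3695}$ ($b = \frac{14331 + 20593}{-20875 + 17180} = \frac{34924}{-3695} = 34924 \left(- \frac{1}{3695}\right) = - \frac{34924}{3695} \approx -9.4517$)
$b - \frac{37256}{K} = - \frac{34924}{3695} - \frac{37256}{-23074} = - \frac{34924}{3695} - - \frac{18628}{11537} = - \frac{34924}{3695} + \frac{18628}{11537} = - \frac{334087728}{42629215}$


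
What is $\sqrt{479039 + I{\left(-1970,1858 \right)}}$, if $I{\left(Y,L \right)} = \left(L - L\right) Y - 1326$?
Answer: $\sqrt{477713} \approx 691.17$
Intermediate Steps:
$I{\left(Y,L \right)} = -1326$ ($I{\left(Y,L \right)} = 0 Y - 1326 = 0 - 1326 = -1326$)
$\sqrt{479039 + I{\left(-1970,1858 \right)}} = \sqrt{479039 - 1326} = \sqrt{477713}$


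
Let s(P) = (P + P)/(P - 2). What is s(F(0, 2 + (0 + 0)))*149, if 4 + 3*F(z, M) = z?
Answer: 596/5 ≈ 119.20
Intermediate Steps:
F(z, M) = -4/3 + z/3
s(P) = 2*P/(-2 + P) (s(P) = (2*P)/(-2 + P) = 2*P/(-2 + P))
s(F(0, 2 + (0 + 0)))*149 = (2*(-4/3 + (1/3)*0)/(-2 + (-4/3 + (1/3)*0)))*149 = (2*(-4/3 + 0)/(-2 + (-4/3 + 0)))*149 = (2*(-4/3)/(-2 - 4/3))*149 = (2*(-4/3)/(-10/3))*149 = (2*(-4/3)*(-3/10))*149 = (4/5)*149 = 596/5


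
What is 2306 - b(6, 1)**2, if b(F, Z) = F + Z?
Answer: 2257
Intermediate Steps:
2306 - b(6, 1)**2 = 2306 - (6 + 1)**2 = 2306 - 1*7**2 = 2306 - 1*49 = 2306 - 49 = 2257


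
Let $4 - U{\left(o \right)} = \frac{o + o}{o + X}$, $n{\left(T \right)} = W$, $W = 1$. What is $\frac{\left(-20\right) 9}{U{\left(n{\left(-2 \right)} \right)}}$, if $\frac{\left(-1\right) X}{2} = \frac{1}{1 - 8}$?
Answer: $- \frac{810}{11} \approx -73.636$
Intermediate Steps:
$X = \frac{2}{7}$ ($X = - \frac{2}{1 - 8} = - \frac{2}{-7} = \left(-2\right) \left(- \frac{1}{7}\right) = \frac{2}{7} \approx 0.28571$)
$n{\left(T \right)} = 1$
$U{\left(o \right)} = 4 - \frac{2 o}{\frac{2}{7} + o}$ ($U{\left(o \right)} = 4 - \frac{o + o}{o + \frac{2}{7}} = 4 - \frac{2 o}{\frac{2}{7} + o}$)
$\frac{\left(-20\right) 9}{U{\left(n{\left(-2 \right)} \right)}} = \frac{\left(-20\right) 9}{2 \frac{1}{2 + 7 \cdot 1} \left(4 + 7 \cdot 1\right)} = - \frac{180}{2 \frac{1}{2 + 7} \left(4 + 7\right)} = - \frac{180}{2 \cdot \frac{1}{9} \cdot 11} = - \frac{180}{\frac{22}{9}} = \left(-180\right) \frac{9}{22} = - \frac{810}{11}$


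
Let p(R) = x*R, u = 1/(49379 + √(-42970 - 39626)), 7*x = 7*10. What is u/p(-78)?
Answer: -49379/1901927224860 + I*√20649/950963612430 ≈ -2.5963e-8 + 1.5111e-10*I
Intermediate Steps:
x = 10 (x = (7*10)/7 = (⅐)*70 = 10)
u = 1/(49379 + 2*I*√20649) (u = 1/(49379 + √(-82596)) = 1/(49379 + 2*I*√20649) ≈ 2.0251e-5 - 1.179e-7*I)
p(R) = 10*R
u/p(-78) = (49379/2438368237 - 2*I*√20649/2438368237)/((10*(-78))) = (49379/2438368237 - 2*I*√20649/2438368237)/(-780) = (49379/2438368237 - 2*I*√20649/2438368237)*(-1/780) = -49379/1901927224860 + I*√20649/950963612430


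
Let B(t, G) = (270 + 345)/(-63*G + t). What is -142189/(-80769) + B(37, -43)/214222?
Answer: 83643242509603/47512655987628 ≈ 1.7604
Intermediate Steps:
B(t, G) = 615/(t - 63*G)
-142189/(-80769) + B(37, -43)/214222 = -142189/(-80769) + (615/(37 - 63*(-43)))/214222 = -142189*(-1/80769) + (615/(37 + 2709))*(1/214222) = 142189/80769 + (615/2746)*(1/214222) = 142189/80769 + 615/588253612 = 83643242509603/47512655987628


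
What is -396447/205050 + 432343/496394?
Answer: -9011831664/8482132475 ≈ -1.0624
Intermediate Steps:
-396447/205050 + 432343/496394 = -396447*1/205050 + 432343*(1/496394) = -132149/68350 + 432343/496394 = -9011831664/8482132475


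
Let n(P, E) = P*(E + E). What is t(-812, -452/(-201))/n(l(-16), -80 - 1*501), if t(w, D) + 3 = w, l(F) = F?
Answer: -815/18592 ≈ -0.043836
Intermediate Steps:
n(P, E) = 2*E*P (n(P, E) = P*(2*E) = 2*E*P)
t(w, D) = -3 + w
t(-812, -452/(-201))/n(l(-16), -80 - 1*501) = (-3 - 812)/((2*(-80 - 1*501)*(-16))) = -815*(-1/(32*(-80 - 501))) = -815/(2*(-581)*(-16)) = -815/18592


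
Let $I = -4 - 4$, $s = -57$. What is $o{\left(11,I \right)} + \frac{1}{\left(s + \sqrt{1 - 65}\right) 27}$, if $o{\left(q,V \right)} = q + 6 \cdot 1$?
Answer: $\frac{506870}{29817} - \frac{8 i}{89451} \approx 16.999 - 8.9434 \cdot 10^{-5} i$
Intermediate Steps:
$I = -8$
$o{\left(q,V \right)} = 6 + q$ ($o{\left(q,V \right)} = q + 6 = 6 + q$)
$o{\left(11,I \right)} + \frac{1}{\left(s + \sqrt{1 - 65}\right) 27} = \left(6 + 11\right) + \frac{1}{\left(-57 + \sqrt{1 - 65}\right) 27} = 17 + \frac{1}{-57 + \sqrt{-64}} \cdot \frac{1}{27} = 17 + \frac{1}{-57 + 8 i} \frac{1}{27} = 17 + \frac{-57 - 8 i}{3313} \cdot \frac{1}{27} = 17 + \frac{-57 - 8 i}{89451}$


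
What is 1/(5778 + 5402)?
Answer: 1/11180 ≈ 8.9445e-5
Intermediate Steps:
1/(5778 + 5402) = 1/11180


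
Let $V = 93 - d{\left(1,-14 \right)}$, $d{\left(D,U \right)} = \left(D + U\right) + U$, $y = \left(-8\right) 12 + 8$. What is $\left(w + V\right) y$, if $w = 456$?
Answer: $-50688$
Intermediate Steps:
$y = -88$ ($y = -96 + 8 = -88$)
$d{\left(D,U \right)} = D + 2 U$
$V = 120$ ($V = 93 - \left(1 + 2 \left(-14\right)\right) = 93 - \left(1 - 28\right) = 93 - -27 = 93 + 27 = 120$)
$\left(w + V\right) y = \left(456 + 120\right) \left(-88\right) = 576 \left(-88\right) = -50688$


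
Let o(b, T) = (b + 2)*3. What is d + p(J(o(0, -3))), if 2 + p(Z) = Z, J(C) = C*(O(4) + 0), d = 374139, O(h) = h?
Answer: 374161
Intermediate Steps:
o(b, T) = 6 + 3*b (o(b, T) = (2 + b)*3 = 6 + 3*b)
J(C) = 4*C (J(C) = C*(4 + 0) = C*4 = 4*C)
p(Z) = -2 + Z
d + p(J(o(0, -3))) = 374139 + (-2 + 4*(6 + 3*0)) = 374139 + (-2 + 4*(6 + 0)) = 374139 + (-2 + 4*6) = 374139 + (-2 + 24) = 374139 + 22 = 374161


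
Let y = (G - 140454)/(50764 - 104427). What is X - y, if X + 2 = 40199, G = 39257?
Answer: 2156990414/53663 ≈ 40195.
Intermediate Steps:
X = 40197 (X = -2 + 40199 = 40197)
y = 101197/53663 (y = (39257 - 140454)/(50764 - 104427) = -101197/(-53663) = -101197*(-1/53663) = 101197/53663 ≈ 1.8858)
X - y = 40197 - 1*101197/53663 = 40197 - 101197/53663 = 2156990414/53663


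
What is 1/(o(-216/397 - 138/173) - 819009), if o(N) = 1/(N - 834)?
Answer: -57372108/46988272869653 ≈ -1.2210e-6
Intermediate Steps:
o(N) = 1/(-834 + N)
1/(o(-216/397 - 138/173) - 819009) = 1/(1/(-834 + (-216/397 - 138/173)) - 819009) = 1/(1/(-834 - 92154/68681) - 819009) = 1/(1/(-57372108/68681) - 819009) = 1/(-68681/57372108 - 819009) = 1/(-46988272869653/57372108) = -57372108/46988272869653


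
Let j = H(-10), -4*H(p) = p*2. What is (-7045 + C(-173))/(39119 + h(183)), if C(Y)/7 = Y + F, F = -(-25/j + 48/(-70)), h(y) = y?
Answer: -41081/196510 ≈ -0.20905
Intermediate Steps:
H(p) = -p/2 (H(p) = -p*2/4 = -p/2)
j = 5 (j = -½*(-10) = 5)
F = 199/35 (F = -(-25/5 + 48/(-70)) = -(-25*⅕ + 48*(-1/70)) = -(-5 - 24/35) = -1*(-199/35) = 199/35 ≈ 5.6857)
C(Y) = 199/5 + 7*Y (C(Y) = 7*(Y + 199/35) = 7*(199/35 + Y) = 199/5 + 7*Y)
(-7045 + C(-173))/(39119 + h(183)) = (-7045 + (199/5 + 7*(-173)))/(39119 + 183) = (-7045 + (199/5 - 1211))/39302 = (-7045 - 5856/5)*(1/39302) = -41081/5*1/39302 = -41081/196510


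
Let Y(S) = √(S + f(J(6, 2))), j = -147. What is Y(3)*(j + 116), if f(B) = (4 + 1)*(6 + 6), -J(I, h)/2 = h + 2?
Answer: -93*√7 ≈ -246.05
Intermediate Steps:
J(I, h) = -4 - 2*h (J(I, h) = -2*(h + 2) = -2*(2 + h) = -4 - 2*h)
f(B) = 60 (f(B) = 5*12 = 60)
Y(S) = √(60 + S) (Y(S) = √(S + 60) = √(60 + S))
Y(3)*(j + 116) = √(60 + 3)*(-147 + 116) = √63*(-31) = (3*√7)*(-31) = -93*√7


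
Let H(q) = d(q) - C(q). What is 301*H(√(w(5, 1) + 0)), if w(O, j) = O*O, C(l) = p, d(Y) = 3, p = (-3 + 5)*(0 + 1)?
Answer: 301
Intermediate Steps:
p = 2 (p = 2*1 = 2)
C(l) = 2
w(O, j) = O²
H(q) = 1 (H(q) = 3 - 1*2 = 3 - 2 = 1)
301*H(√(w(5, 1) + 0)) = 301*1 = 301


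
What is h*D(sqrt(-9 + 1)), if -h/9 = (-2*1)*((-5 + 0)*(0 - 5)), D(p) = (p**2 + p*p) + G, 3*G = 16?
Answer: -4800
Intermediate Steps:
G = 16/3 (G = (1/3)*16 = 16/3 ≈ 5.3333)
D(p) = 16/3 + 2*p**2 (D(p) = (p**2 + p*p) + 16/3 = (p**2 + p**2) + 16/3 = 2*p**2 + 16/3 = 16/3 + 2*p**2)
h = 450 (h = -9*(-2*1)*(-5 + 0)*(0 - 5) = -(-18)*(-5*(-5)) = -(-18)*25 = -9*(-50) = 450)
h*D(sqrt(-9 + 1)) = 450*(16/3 + 2*(sqrt(-9 + 1))**2) = 450*(16/3 + 2*(sqrt(-8))**2) = 450*(16/3 + 2*(2*I*sqrt(2))**2) = 450*(16/3 + 2*(-8)) = 450*(16/3 - 16) = 450*(-32/3) = -4800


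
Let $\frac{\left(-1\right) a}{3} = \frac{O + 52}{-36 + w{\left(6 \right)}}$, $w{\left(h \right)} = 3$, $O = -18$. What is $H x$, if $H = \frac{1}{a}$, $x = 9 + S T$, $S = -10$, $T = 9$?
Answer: $- \frac{891}{34} \approx -26.206$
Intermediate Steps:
$a = \frac{34}{11}$ ($a = - 3 \frac{-18 + 52}{-36 + 3} = - 3 \frac{34}{-33} = - 3 \cdot 34 \left(- \frac{1}{33}\right) = \left(-3\right) \left(- \frac{34}{33}\right) = \frac{34}{11} \approx 3.0909$)
$x = -81$ ($x = 9 - 90 = -81$)
$H = \frac{11}{34}$ ($H = \frac{1}{\frac{34}{11}} = \frac{11}{34} \approx 0.32353$)
$H x = \frac{11}{34} \left(-81\right) = - \frac{891}{34}$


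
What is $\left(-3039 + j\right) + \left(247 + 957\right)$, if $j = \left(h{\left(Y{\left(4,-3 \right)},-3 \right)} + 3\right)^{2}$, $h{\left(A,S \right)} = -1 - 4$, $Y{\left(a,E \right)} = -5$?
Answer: $-1831$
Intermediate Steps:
$h{\left(A,S \right)} = -5$ ($h{\left(A,S \right)} = -1 - 4 = -5$)
$j = 4$ ($j = \left(-5 + 3\right)^{2} = \left(-2\right)^{2} = 4$)
$\left(-3039 + j\right) + \left(247 + 957\right) = \left(-3039 + 4\right) + \left(247 + 957\right) = -3035 + 1204 = -1831$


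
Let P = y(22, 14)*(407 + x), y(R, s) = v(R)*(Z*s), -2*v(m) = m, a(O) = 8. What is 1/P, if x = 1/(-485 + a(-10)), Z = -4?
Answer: 477/119589008 ≈ 3.9887e-6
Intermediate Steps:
v(m) = -m/2
y(R, s) = 2*R*s (y(R, s) = (-R/2)*(-4*s) = 2*R*s)
x = -1/477 (x = 1/(-485 + 8) = 1/(-477) = -1/477 ≈ -0.0020964)
P = 119589008/477 (P = (2*22*14)*(407 - 1/477) = 616*(194138/477) = 119589008/477 ≈ 2.5071e+5)
1/P = 1/(119589008/477) = 477/119589008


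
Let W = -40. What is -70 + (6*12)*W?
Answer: -2950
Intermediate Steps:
-70 + (6*12)*W = -70 + (6*12)*(-40) = -70 + 72*(-40) = -70 - 2880 = -2950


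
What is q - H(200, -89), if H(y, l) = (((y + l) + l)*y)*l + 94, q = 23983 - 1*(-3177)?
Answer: 418666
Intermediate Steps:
q = 27160 (q = 23983 + 3177 = 27160)
H(y, l) = 94 + l*y*(y + 2*l) (H(y, l) = (((l + y) + l)*y)*l + 94 = ((y + 2*l)*y)*l + 94 = (y*(y + 2*l))*l + 94 = l*y*(y + 2*l) + 94 = 94 + l*y*(y + 2*l))
q - H(200, -89) = 27160 - (94 - 89*200**2 + 2*200*(-89)**2) = 27160 - (94 - 89*40000 + 2*200*7921) = 27160 - (94 - 3560000 + 3168400) = 27160 - 1*(-391506) = 27160 + 391506 = 418666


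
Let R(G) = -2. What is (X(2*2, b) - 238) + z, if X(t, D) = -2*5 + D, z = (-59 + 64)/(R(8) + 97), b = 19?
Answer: -4350/19 ≈ -228.95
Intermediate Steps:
z = 1/19 (z = (-59 + 64)/(-2 + 97) = 5/95 = 5*(1/95) = 1/19 ≈ 0.052632)
X(t, D) = -10 + D
(X(2*2, b) - 238) + z = ((-10 + 19) - 238) + 1/19 = (9 - 238) + 1/19 = -229 + 1/19 = -4350/19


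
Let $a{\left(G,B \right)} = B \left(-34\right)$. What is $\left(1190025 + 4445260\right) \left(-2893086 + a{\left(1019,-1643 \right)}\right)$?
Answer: $-15988565848840$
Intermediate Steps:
$a{\left(G,B \right)} = - 34 B$
$\left(1190025 + 4445260\right) \left(-2893086 + a{\left(1019,-1643 \right)}\right) = \left(1190025 + 4445260\right) \left(-2893086 - -55862\right) = 5635285 \left(-2893086 + 55862\right) = 5635285 \left(-2837224\right) = -15988565848840$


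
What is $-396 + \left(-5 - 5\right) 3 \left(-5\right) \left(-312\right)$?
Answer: $-47196$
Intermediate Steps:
$-396 + \left(-5 - 5\right) 3 \left(-5\right) \left(-312\right) = -396 + \left(-10\right) 3 \left(-5\right) \left(-312\right) = -396 + \left(-30\right) \left(-5\right) \left(-312\right) = -396 + 150 \left(-312\right) = -396 - 46800 = -47196$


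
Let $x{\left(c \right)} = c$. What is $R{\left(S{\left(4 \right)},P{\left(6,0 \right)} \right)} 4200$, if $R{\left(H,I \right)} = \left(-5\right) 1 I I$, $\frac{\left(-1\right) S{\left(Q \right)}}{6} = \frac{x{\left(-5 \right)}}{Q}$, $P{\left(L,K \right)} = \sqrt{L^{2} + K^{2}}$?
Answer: $-756000$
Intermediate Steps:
$P{\left(L,K \right)} = \sqrt{K^{2} + L^{2}}$
$S{\left(Q \right)} = \frac{30}{Q}$ ($S{\left(Q \right)} = - 6 \left(- \frac{5}{Q}\right) = \frac{30}{Q}$)
$R{\left(H,I \right)} = - 5 I^{2}$
$R{\left(S{\left(4 \right)},P{\left(6,0 \right)} \right)} 4200 = - 5 \left(\sqrt{0^{2} + 6^{2}}\right)^{2} \cdot 4200 = - 5 \left(\sqrt{0 + 36}\right)^{2} \cdot 4200 = - 5 \left(\sqrt{36}\right)^{2} \cdot 4200 = - 5 \cdot 6^{2} \cdot 4200 = \left(-5\right) 36 \cdot 4200 = \left(-180\right) 4200 = -756000$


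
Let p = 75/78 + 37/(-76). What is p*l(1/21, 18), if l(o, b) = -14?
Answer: -3283/494 ≈ -6.6458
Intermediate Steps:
p = 469/988 (p = 75*(1/78) + 37*(-1/76) = 25/26 - 37/76 = 469/988 ≈ 0.47470)
p*l(1/21, 18) = (469/988)*(-14) = -3283/494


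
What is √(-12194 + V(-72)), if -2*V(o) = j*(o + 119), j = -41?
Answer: I*√44922/2 ≈ 105.97*I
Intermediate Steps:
V(o) = 4879/2 + 41*o/2 (V(o) = -(-41)*(o + 119)/2 = -(-41)*(119 + o)/2 = -(-4879 - 41*o)/2 = 4879/2 + 41*o/2)
√(-12194 + V(-72)) = √(-12194 + (4879/2 + (41/2)*(-72))) = √(-12194 + (4879/2 - 1476)) = √(-12194 + 1927/2) = √(-22461/2) = I*√44922/2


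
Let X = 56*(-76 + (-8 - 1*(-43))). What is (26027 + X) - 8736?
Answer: 14995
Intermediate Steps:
X = -2296 (X = 56*(-76 + (-8 + 43)) = 56*(-76 + 35) = 56*(-41) = -2296)
(26027 + X) - 8736 = (26027 - 2296) - 8736 = 23731 - 8736 = 14995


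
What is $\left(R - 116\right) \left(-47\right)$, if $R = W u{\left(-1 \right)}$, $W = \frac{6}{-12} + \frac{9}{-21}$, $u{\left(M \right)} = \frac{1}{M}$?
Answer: $\frac{75717}{14} \approx 5408.4$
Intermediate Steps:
$W = - \frac{13}{14}$ ($W = 6 \left(- \frac{1}{12}\right) + 9 \left(- \frac{1}{21}\right) = - \frac{1}{2} - \frac{3}{7} = - \frac{13}{14} \approx -0.92857$)
$R = \frac{13}{14}$ ($R = - \frac{13}{14 \left(-1\right)} = \left(- \frac{13}{14}\right) \left(-1\right) = \frac{13}{14} \approx 0.92857$)
$\left(R - 116\right) \left(-47\right) = \left(\frac{13}{14} - 116\right) \left(-47\right) = \left(- \frac{1611}{14}\right) \left(-47\right) = \frac{75717}{14}$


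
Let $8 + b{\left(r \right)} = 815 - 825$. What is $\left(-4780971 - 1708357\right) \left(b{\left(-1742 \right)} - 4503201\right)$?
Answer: $29222865146832$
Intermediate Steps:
$b{\left(r \right)} = -18$ ($b{\left(r \right)} = -8 + \left(815 - 825\right) = -8 - 10 = -18$)
$\left(-4780971 - 1708357\right) \left(b{\left(-1742 \right)} - 4503201\right) = \left(-4780971 - 1708357\right) \left(-18 - 4503201\right) = \left(-6489328\right) \left(-4503219\right) = 29222865146832$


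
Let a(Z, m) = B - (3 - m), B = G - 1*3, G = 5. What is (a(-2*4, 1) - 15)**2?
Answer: 225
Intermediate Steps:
B = 2 (B = 5 - 1*3 = 5 - 3 = 2)
a(Z, m) = -1 + m (a(Z, m) = 2 - (3 - m) = 2 + (-3 + m) = -1 + m)
(a(-2*4, 1) - 15)**2 = ((-1 + 1) - 15)**2 = (0 - 15)**2 = (-15)**2 = 225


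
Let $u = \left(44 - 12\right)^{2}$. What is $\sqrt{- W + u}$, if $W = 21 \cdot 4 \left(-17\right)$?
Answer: $2 \sqrt{613} \approx 49.518$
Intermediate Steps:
$u = 1024$ ($u = 32^{2} = 1024$)
$W = -1428$ ($W = 84 \left(-17\right) = -1428$)
$\sqrt{- W + u} = \sqrt{\left(-1\right) \left(-1428\right) + 1024} = \sqrt{1428 + 1024} = \sqrt{2452} = 2 \sqrt{613}$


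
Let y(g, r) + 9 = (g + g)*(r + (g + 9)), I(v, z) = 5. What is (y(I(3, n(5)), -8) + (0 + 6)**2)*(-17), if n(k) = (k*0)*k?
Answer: -1479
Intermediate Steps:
n(k) = 0 (n(k) = 0*k = 0)
y(g, r) = -9 + 2*g*(9 + g + r) (y(g, r) = -9 + (g + g)*(r + (g + 9)) = -9 + (2*g)*(r + (9 + g)) = -9 + (2*g)*(9 + g + r) = -9 + 2*g*(9 + g + r))
(y(I(3, n(5)), -8) + (0 + 6)**2)*(-17) = ((-9 + 2*5**2 + 18*5 + 2*5*(-8)) + (0 + 6)**2)*(-17) = ((-9 + 2*25 + 90 - 80) + 6**2)*(-17) = ((-9 + 50 + 90 - 80) + 36)*(-17) = (51 + 36)*(-17) = 87*(-17) = -1479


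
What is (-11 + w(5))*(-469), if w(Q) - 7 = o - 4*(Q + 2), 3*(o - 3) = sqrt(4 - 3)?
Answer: 40334/3 ≈ 13445.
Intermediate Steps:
o = 10/3 (o = 3 + sqrt(4 - 3)/3 = 3 + sqrt(1)/3 = 3 + (1/3)*1 = 3 + 1/3 = 10/3 ≈ 3.3333)
w(Q) = 7/3 - 4*Q (w(Q) = 7 + (10/3 - 4*(Q + 2)) = 7 + (10/3 - 4*(2 + Q)) = 7 + (10/3 + (-8 - 4*Q)) = 7 + (-14/3 - 4*Q) = 7/3 - 4*Q)
(-11 + w(5))*(-469) = (-11 + (7/3 - 4*5))*(-469) = (-11 + (7/3 - 20))*(-469) = (-11 - 53/3)*(-469) = -86/3*(-469) = 40334/3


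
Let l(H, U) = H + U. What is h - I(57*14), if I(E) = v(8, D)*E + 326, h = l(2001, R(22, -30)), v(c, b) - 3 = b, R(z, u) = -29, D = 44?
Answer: -35860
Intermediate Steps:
v(c, b) = 3 + b
h = 1972 (h = 2001 - 29 = 1972)
I(E) = 326 + 47*E (I(E) = (3 + 44)*E + 326 = 47*E + 326 = 326 + 47*E)
h - I(57*14) = 1972 - (326 + 47*(57*14)) = 1972 - (326 + 47*798) = 1972 - (326 + 37506) = 1972 - 1*37832 = 1972 - 37832 = -35860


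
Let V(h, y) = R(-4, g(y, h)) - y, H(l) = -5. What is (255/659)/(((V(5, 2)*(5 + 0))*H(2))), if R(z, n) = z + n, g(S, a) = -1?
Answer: 51/23065 ≈ 0.0022111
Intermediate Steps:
R(z, n) = n + z
V(h, y) = -5 - y (V(h, y) = (-1 - 4) - y = -5 - y)
(255/659)/(((V(5, 2)*(5 + 0))*H(2))) = (255/659)/((((-5 - 1*2)*(5 + 0))*(-5))) = (255*(1/659))/((((-5 - 2)*5)*(-5))) = 255/(659*((-7*5*(-5)))) = 255/(659*((-35*(-5)))) = (255/659)/175 = (255/659)*(1/175) = 51/23065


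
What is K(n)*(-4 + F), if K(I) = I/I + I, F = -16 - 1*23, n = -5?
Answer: 172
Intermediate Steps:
F = -39 (F = -16 - 23 = -39)
K(I) = 1 + I
K(n)*(-4 + F) = (1 - 5)*(-4 - 39) = -4*(-43) = 172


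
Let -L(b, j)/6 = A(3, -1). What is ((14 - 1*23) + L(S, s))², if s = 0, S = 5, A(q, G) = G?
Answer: 9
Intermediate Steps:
L(b, j) = 6 (L(b, j) = -6*(-1) = 6)
((14 - 1*23) + L(S, s))² = ((14 - 1*23) + 6)² = ((14 - 23) + 6)² = (-9 + 6)² = (-3)² = 9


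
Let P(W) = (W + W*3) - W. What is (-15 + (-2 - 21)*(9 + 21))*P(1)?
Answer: -2115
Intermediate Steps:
P(W) = 3*W (P(W) = (W + 3*W) - W = 4*W - W = 3*W)
(-15 + (-2 - 21)*(9 + 21))*P(1) = (-15 + (-2 - 21)*(9 + 21))*(3*1) = (-15 - 23*30)*3 = (-15 - 690)*3 = -705*3 = -2115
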